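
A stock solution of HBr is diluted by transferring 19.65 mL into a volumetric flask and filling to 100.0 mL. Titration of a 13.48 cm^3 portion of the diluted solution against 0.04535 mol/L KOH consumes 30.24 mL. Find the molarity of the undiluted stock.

n(KOH) = 0.04535 x 0.03024 = 0.001371 mol.
n(HBr) in the aliquot = 0.001371 mol.
[diluted HBr] = 0.001371 / 0.01348 = 0.1017 M.
Dilution factor = 100.0/19.65 = 5.089, so [stock] = 0.1017 x 5.089 = 0.518 M.

0.518 M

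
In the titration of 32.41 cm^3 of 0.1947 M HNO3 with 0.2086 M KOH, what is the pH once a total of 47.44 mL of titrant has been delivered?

12.65

n(acid) = 0.1947 x 0.03241 = 0.006310 mol; n(KOH) added = 0.2086 x 0.04744 = 0.009896 mol.
Base is in excess by 0.009896 - 0.006310 = 0.003586 mol in a total volume of 0.07985 L.
[OH^-] = 0.003586/0.07985 = 0.04491 M, so pOH = 1.35 and pH = 14.00 - 1.35 = 12.65.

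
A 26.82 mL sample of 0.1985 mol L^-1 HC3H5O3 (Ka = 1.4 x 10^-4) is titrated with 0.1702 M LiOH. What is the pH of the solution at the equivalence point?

n(HC3H5O3) = 0.1985 x 0.02682 = 0.005324 mol; V(LiOH) at equivalence = 0.005324/0.1702 = 0.03128 L.
At equivalence all the acid is converted to C3H5O3-; total volume = 0.02682 + 0.03128 = 0.05810 L, so [C3H5O3-] = 0.005324/0.05810 = 0.09163 M.
Kb = Kw/Ka = 1.0e-14 / 1.4 x 10^-4 = 7.14e-11.
[OH^-] = sqrt(Kb x [C3H5O3-]) = sqrt(7.14e-11 x 0.09163) = 2.56e-6 M.
pOH = 5.59, so pH = 14.00 - 5.59 = 8.41.

8.41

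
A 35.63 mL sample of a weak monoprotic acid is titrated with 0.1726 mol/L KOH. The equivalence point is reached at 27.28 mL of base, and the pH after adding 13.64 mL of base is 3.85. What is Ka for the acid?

13.64 mL is half of the equivalence volume, so this is the half-equivalence point where [HA] = [A^-].
At half-equivalence pH = pKa, so pKa = 3.85.
Ka = 10^(-3.85) = 1.4 x 10^-4.

1.4 x 10^-4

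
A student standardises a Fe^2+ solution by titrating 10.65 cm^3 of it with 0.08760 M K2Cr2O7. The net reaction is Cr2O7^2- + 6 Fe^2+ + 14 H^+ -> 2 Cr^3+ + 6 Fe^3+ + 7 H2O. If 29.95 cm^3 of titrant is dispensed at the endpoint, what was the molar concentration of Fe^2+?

1.48 M

n(K2Cr2O7) = 0.08760 x 0.02995 = 0.002624 mol.
From the balanced equation, 1 mol K2Cr2O7 reacts with 6 mol Fe^2+, so n(Fe^2+) = 0.002624 x 6/1 = 0.01574 mol.
[Fe^2+] = 0.01574 / 0.01065 L = 1.48 M.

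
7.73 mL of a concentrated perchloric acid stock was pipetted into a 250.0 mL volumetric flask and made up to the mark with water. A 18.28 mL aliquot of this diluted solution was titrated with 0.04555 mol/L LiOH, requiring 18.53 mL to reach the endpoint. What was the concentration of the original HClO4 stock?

1.49 M

n(LiOH) = 0.04555 x 0.01853 = 0.0008440 mol.
n(HClO4) in the aliquot = 0.0008440 mol.
[diluted HClO4] = 0.0008440 / 0.01828 = 0.04617 M.
Dilution factor = 250.0/7.730 = 32.34, so [stock] = 0.04617 x 32.34 = 1.49 M.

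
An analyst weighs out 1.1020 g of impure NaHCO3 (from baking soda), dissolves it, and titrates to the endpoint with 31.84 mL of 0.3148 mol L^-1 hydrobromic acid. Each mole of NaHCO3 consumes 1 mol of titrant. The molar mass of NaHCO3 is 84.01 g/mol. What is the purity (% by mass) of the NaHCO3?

76.4%

n(HBr) = 0.3148 x 0.03184 = 0.01002 mol.
n(NaHCO3) = 0.01002 / 1 = 0.01002 mol.
mass of NaHCO3 = 0.01002 x 84.01 = 0.8421 g.
% purity = 0.8421 / 1.1020 x 100 = 76.4%.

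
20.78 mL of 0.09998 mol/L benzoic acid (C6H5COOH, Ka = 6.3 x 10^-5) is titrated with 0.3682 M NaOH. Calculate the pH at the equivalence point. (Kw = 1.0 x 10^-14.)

n(C6H5COOH) = 0.09998 x 0.02078 = 0.002078 mol; V(NaOH) at equivalence = 0.002078/0.3682 = 0.005643 L.
At equivalence all the acid is converted to C6H5COO-; total volume = 0.02078 + 0.005643 = 0.02642 L, so [C6H5COO-] = 0.002078/0.02642 = 0.07863 M.
Kb = Kw/Ka = 1.0e-14 / 6.3 x 10^-5 = 1.59e-10.
[OH^-] = sqrt(Kb x [C6H5COO-]) = sqrt(1.59e-10 x 0.07863) = 3.53e-6 M.
pOH = 5.45, so pH = 14.00 - 5.45 = 8.55.

8.55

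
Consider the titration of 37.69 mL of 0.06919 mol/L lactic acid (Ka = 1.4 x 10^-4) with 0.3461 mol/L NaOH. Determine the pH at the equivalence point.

n(HC3H5O3) = 0.06919 x 0.03769 = 0.002608 mol; V(NaOH) at equivalence = 0.002608/0.3461 = 0.007535 L.
At equivalence all the acid is converted to C3H5O3-; total volume = 0.03769 + 0.007535 = 0.04522 L, so [C3H5O3-] = 0.002608/0.04522 = 0.05766 M.
Kb = Kw/Ka = 1.0e-14 / 1.4 x 10^-4 = 7.14e-11.
[OH^-] = sqrt(Kb x [C3H5O3-]) = sqrt(7.14e-11 x 0.05766) = 2.03e-6 M.
pOH = 5.69, so pH = 14.00 - 5.69 = 8.31.

8.31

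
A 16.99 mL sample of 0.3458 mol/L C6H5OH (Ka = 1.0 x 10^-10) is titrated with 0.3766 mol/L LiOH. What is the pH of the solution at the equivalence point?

11.63

n(C6H5OH) = 0.3458 x 0.01699 = 0.005875 mol; V(LiOH) at equivalence = 0.005875/0.3766 = 0.01560 L.
At equivalence all the acid is converted to C6H5O-; total volume = 0.01699 + 0.01560 = 0.03259 L, so [C6H5O-] = 0.005875/0.03259 = 0.1803 M.
Kb = Kw/Ka = 1.0e-14 / 1.0 x 10^-10 = 0.000100.
[OH^-] = sqrt(Kb x [C6H5O-]) = sqrt(0.000100 x 0.1803) = 0.00425 M.
pOH = 2.37, so pH = 14.00 - 2.37 = 11.63.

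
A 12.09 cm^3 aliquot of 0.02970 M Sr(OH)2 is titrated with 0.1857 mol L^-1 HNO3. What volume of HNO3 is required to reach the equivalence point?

3.87 mL

n(Sr(OH)2) = 0.02970 mol/L x 0.01209 L = 0.0003591 mol.
The neutralisation is 1 Sr(OH)2 : 2 HNO3, so n(HNO3) = 0.0003591 x 2/1 = 0.0007181 mol.
V(HNO3) = 0.0007181 / 0.1857 = 0.003867 L = 3.87 mL.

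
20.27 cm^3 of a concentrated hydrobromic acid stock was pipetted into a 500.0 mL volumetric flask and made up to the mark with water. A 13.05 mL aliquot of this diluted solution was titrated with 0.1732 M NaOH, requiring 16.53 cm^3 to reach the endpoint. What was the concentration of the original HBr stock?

n(NaOH) = 0.1732 x 0.01653 = 0.002863 mol.
n(HBr) in the aliquot = 0.002863 mol.
[diluted HBr] = 0.002863 / 0.01305 = 0.2194 M.
Dilution factor = 500.0/20.27 = 24.67, so [stock] = 0.2194 x 24.67 = 5.41 M.

5.41 M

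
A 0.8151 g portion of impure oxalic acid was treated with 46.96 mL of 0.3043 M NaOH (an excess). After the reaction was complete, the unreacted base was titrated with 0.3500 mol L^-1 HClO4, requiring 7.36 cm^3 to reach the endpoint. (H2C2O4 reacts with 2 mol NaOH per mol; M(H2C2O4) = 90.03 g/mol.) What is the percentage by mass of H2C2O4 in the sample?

Total n(NaOH) added = 0.3043 x 0.04696 = 0.01429 mol.
n(HClO4) used = 0.3500 x 0.007360 = 0.002576 mol, which equals the excess n(NaOH).
So n(NaOH) consumed by the sample = 0.01429 - 0.002576 = 0.01171 mol.
n(H2C2O4) = 0.01171 / 2 = 0.005857 mol.
mass H2C2O4 = 0.005857 x 90.03 = 0.5273 g, so %H2C2O4 = 0.5273/0.8151 x 100 = 64.7%.

64.7%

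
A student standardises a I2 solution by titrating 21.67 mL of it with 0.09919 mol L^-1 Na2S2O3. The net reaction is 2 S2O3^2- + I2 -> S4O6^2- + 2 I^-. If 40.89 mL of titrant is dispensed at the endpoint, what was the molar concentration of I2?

n(Na2S2O3) = 0.09919 x 0.04089 = 0.004056 mol.
From the balanced equation, 2 mol Na2S2O3 reacts with 1 mol I2, so n(I2) = 0.004056 x 1/2 = 0.002028 mol.
[I2] = 0.002028 / 0.02167 L = 0.0936 M.

0.0936 M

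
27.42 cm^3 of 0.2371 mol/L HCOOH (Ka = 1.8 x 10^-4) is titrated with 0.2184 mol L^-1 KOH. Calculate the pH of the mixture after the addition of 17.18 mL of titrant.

Initial n(HCOOH) = 0.2371 x 0.02742 = 0.006501 mol.
n(KOH) added = 0.2184 x 0.01718 = 0.003752 mol, converting that many moles of HCOOH to HCOO-.
Remaining n(HCOOH) = 0.002749 mol; n(HCOO-) = 0.003752 mol.
By Henderson-Hasselbalch, pH = pKa + log([A^-]/[HA]) = 3.74 + log(0.003752/0.002749) = 3.74 + (+0.14) = 3.88.

3.88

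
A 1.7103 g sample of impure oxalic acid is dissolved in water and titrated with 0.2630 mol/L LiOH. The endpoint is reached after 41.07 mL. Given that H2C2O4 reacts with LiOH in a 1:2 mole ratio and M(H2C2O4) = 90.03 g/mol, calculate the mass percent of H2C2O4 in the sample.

n(LiOH) = 0.2630 x 0.04107 = 0.01080 mol.
n(H2C2O4) = 0.01080 / 2 = 0.005401 mol.
mass of H2C2O4 = 0.005401 x 90.03 = 0.4862 g.
% purity = 0.4862 / 1.7103 x 100 = 28.4%.

28.4%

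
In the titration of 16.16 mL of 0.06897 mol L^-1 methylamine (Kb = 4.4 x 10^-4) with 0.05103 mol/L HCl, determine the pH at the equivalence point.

6.09

n(CH3NH2) = 0.06897 x 0.01616 = 0.001115 mol; V(HCl) at equivalence = 0.001115/0.05103 = 0.02184 L.
At equivalence the base is fully converted to CH3NH3+; total volume = 0.03800 L, so [CH3NH3+] = 0.001115/0.03800 = 0.02933 M.
Ka(CH3NH3+) = Kw/Kb = 1.0e-14 / 4.4 x 10^-4 = 2.27e-11.
[H^+] = sqrt(Ka x [CH3NH3+]) = sqrt(2.27e-11 x 0.02933) = 8.16e-7 M.
pH = -log(8.16e-7) = 6.09.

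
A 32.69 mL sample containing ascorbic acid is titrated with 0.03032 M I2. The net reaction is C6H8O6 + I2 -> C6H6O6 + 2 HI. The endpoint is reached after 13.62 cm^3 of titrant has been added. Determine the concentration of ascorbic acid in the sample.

0.0126 M

n(I2) = 0.03032 x 0.01362 = 0.0004130 mol.
From the balanced equation, 1 mol I2 reacts with 1 mol ascorbic acid, so n(ascorbic acid) = 0.0004130 x 1/1 = 0.0004130 mol.
[ascorbic acid] = 0.0004130 / 0.03269 L = 0.0126 M.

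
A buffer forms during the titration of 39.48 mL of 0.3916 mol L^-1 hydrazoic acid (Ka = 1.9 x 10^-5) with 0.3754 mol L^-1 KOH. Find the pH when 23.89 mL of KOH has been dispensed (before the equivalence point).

4.86

Initial n(HN3) = 0.3916 x 0.03948 = 0.01546 mol.
n(KOH) added = 0.3754 x 0.02389 = 0.008968 mol, converting that many moles of HN3 to N3-.
Remaining n(HN3) = 0.006492 mol; n(N3-) = 0.008968 mol.
By Henderson-Hasselbalch, pH = pKa + log([A^-]/[HA]) = 4.72 + log(0.008968/0.006492) = 4.72 + (+0.14) = 4.86.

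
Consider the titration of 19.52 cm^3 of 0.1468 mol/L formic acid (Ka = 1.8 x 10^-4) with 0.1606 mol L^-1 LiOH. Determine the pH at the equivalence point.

8.31

n(HCOOH) = 0.1468 x 0.01952 = 0.002866 mol; V(LiOH) at equivalence = 0.002866/0.1606 = 0.01784 L.
At equivalence all the acid is converted to HCOO-; total volume = 0.01952 + 0.01784 = 0.03736 L, so [HCOO-] = 0.002866/0.03736 = 0.07670 M.
Kb = Kw/Ka = 1.0e-14 / 1.8 x 10^-4 = 5.56e-11.
[OH^-] = sqrt(Kb x [HCOO-]) = sqrt(5.56e-11 x 0.07670) = 2.06e-6 M.
pOH = 5.69, so pH = 14.00 - 5.69 = 8.31.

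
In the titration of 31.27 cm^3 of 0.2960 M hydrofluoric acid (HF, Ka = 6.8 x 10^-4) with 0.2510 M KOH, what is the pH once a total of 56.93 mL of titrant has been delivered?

n(acid) = 0.2960 x 0.03127 = 0.009256 mol; n(KOH) added = 0.2510 x 0.05693 = 0.01429 mol.
Base is in excess by 0.01429 - 0.009256 = 0.005034 mol in a total volume of 0.08820 L.
[OH^-] = 0.005034/0.08820 = 0.05707 M, so pOH = 1.24 and pH = 14.00 - 1.24 = 12.76.

12.76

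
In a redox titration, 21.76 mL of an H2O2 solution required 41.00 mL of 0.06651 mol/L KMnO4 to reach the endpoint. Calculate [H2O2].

n(KMnO4) = 0.06651 x 0.04100 = 0.002727 mol.
From the balanced equation, 2 mol KMnO4 reacts with 5 mol H2O2, so n(H2O2) = 0.002727 x 5/2 = 0.006817 mol.
[H2O2] = 0.006817 / 0.02176 L = 0.313 M.

0.313 M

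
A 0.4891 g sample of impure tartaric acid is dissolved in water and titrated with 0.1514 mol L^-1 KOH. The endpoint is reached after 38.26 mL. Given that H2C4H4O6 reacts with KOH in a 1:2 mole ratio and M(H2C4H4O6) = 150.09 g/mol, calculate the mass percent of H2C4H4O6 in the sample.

88.9%

n(KOH) = 0.1514 x 0.03826 = 0.005793 mol.
n(H2C4H4O6) = 0.005793 / 2 = 0.002896 mol.
mass of H2C4H4O6 = 0.002896 x 150.09 = 0.4347 g.
% purity = 0.4347 / 0.4891 x 100 = 88.9%.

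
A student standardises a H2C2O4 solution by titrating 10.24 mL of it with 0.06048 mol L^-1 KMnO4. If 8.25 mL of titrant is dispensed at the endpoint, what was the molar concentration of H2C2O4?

n(KMnO4) = 0.06048 x 0.008250 = 0.0004990 mol.
From the balanced equation, 2 mol KMnO4 reacts with 5 mol H2C2O4, so n(H2C2O4) = 0.0004990 x 5/2 = 0.001247 mol.
[H2C2O4] = 0.001247 / 0.01024 L = 0.122 M.

0.122 M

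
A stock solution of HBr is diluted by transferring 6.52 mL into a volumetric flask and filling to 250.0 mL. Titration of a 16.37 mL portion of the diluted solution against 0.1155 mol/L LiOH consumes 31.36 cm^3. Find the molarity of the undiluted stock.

8.48 M

n(LiOH) = 0.1155 x 0.03136 = 0.003622 mol.
n(HBr) in the aliquot = 0.003622 mol.
[diluted HBr] = 0.003622 / 0.01637 = 0.2213 M.
Dilution factor = 250.0/6.520 = 38.34, so [stock] = 0.2213 x 38.34 = 8.48 M.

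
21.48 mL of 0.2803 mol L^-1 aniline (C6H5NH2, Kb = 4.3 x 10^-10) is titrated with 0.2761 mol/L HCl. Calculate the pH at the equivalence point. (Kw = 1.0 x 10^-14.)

n(C6H5NH2) = 0.2803 x 0.02148 = 0.006021 mol; V(HCl) at equivalence = 0.006021/0.2761 = 0.02181 L.
At equivalence the base is fully converted to C6H5NH3+; total volume = 0.04329 L, so [C6H5NH3+] = 0.006021/0.04329 = 0.1391 M.
Ka(C6H5NH3+) = Kw/Kb = 1.0e-14 / 4.3 x 10^-10 = 2.33e-5.
[H^+] = sqrt(Ka x [C6H5NH3+]) = sqrt(2.33e-5 x 0.1391) = 0.00180 M.
pH = -log(0.00180) = 2.75.

2.75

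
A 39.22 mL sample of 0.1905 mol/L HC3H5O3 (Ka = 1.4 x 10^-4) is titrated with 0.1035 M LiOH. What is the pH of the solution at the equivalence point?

n(HC3H5O3) = 0.1905 x 0.03922 = 0.007471 mol; V(LiOH) at equivalence = 0.007471/0.1035 = 0.07219 L.
At equivalence all the acid is converted to C3H5O3-; total volume = 0.03922 + 0.07219 = 0.1114 L, so [C3H5O3-] = 0.007471/0.1114 = 0.06706 M.
Kb = Kw/Ka = 1.0e-14 / 1.4 x 10^-4 = 7.14e-11.
[OH^-] = sqrt(Kb x [C3H5O3-]) = sqrt(7.14e-11 x 0.06706) = 2.19e-6 M.
pOH = 5.66, so pH = 14.00 - 5.66 = 8.34.

8.34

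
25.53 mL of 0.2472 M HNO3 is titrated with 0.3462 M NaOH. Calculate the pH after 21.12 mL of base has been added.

n(acid) = 0.2472 x 0.02553 = 0.006311 mol; n(NaOH) added = 0.3462 x 0.02112 = 0.007312 mol.
Base is in excess by 0.007312 - 0.006311 = 0.001001 mol in a total volume of 0.04665 L.
[OH^-] = 0.001001/0.04665 = 0.02145 M, so pOH = 1.67 and pH = 14.00 - 1.67 = 12.33.

12.33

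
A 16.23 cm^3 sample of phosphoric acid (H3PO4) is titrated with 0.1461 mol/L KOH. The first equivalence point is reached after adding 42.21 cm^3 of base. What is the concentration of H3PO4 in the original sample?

n(KOH) = 0.1461 x 0.04221 = 0.006167 mol.
At the first equivalence point, 1 mol OH^- react per mol H3PO4, so n(H3PO4) = 0.006167 / 1 = 0.006167 mol.
[H3PO4] = 0.006167 / 0.01623 L = 0.380 M.

0.380 M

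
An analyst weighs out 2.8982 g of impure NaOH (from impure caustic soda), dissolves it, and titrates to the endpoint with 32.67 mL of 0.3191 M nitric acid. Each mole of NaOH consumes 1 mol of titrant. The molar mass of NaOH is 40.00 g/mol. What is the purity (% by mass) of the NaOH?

n(HNO3) = 0.3191 x 0.03267 = 0.01042 mol.
n(NaOH) = 0.01042 / 1 = 0.01042 mol.
mass of NaOH = 0.01042 x 40.00 = 0.4170 g.
% purity = 0.4170 / 2.8982 x 100 = 14.4%.

14.4%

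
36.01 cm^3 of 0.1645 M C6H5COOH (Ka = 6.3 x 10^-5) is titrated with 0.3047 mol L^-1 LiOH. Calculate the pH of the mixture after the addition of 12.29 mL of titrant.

Initial n(C6H5COOH) = 0.1645 x 0.03601 = 0.005924 mol.
n(LiOH) added = 0.3047 x 0.01229 = 0.003745 mol, converting that many moles of C6H5COOH to C6H5COO-.
Remaining n(C6H5COOH) = 0.002179 mol; n(C6H5COO-) = 0.003745 mol.
By Henderson-Hasselbalch, pH = pKa + log([A^-]/[HA]) = 4.20 + log(0.003745/0.002179) = 4.20 + (+0.24) = 4.44.

4.44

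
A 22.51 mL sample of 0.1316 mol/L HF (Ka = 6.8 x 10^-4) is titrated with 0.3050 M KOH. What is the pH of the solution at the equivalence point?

8.07

n(HF) = 0.1316 x 0.02251 = 0.002962 mol; V(KOH) at equivalence = 0.002962/0.3050 = 0.009713 L.
At equivalence all the acid is converted to F-; total volume = 0.02251 + 0.009713 = 0.03222 L, so [F-] = 0.002962/0.03222 = 0.09193 M.
Kb = Kw/Ka = 1.0e-14 / 6.8 x 10^-4 = 1.47e-11.
[OH^-] = sqrt(Kb x [F-]) = sqrt(1.47e-11 x 0.09193) = 1.16e-6 M.
pOH = 5.93, so pH = 14.00 - 5.93 = 8.07.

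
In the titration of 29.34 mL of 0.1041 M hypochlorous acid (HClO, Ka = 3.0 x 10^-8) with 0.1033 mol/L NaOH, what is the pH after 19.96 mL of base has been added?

7.84

Initial n(HClO) = 0.1041 x 0.02934 = 0.003054 mol.
n(NaOH) added = 0.1033 x 0.01996 = 0.002062 mol, converting that many moles of HClO to ClO-.
Remaining n(HClO) = 0.0009924 mol; n(ClO-) = 0.002062 mol.
By Henderson-Hasselbalch, pH = pKa + log([A^-]/[HA]) = 7.52 + log(0.002062/0.0009924) = 7.52 + (+0.32) = 7.84.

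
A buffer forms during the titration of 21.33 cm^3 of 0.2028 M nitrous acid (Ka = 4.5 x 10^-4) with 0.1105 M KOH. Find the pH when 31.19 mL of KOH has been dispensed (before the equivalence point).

3.94

Initial n(HNO2) = 0.2028 x 0.02133 = 0.004326 mol.
n(KOH) added = 0.1105 x 0.03119 = 0.003446 mol, converting that many moles of HNO2 to NO2-.
Remaining n(HNO2) = 0.0008792 mol; n(NO2-) = 0.003446 mol.
By Henderson-Hasselbalch, pH = pKa + log([A^-]/[HA]) = 3.35 + log(0.003446/0.0008792) = 3.35 + (+0.59) = 3.94.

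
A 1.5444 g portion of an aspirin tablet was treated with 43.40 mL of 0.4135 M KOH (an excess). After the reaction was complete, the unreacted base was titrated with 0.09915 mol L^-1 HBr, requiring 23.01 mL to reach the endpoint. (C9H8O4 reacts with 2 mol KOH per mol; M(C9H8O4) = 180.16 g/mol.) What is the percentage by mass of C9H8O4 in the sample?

Total n(KOH) added = 0.4135 x 0.04340 = 0.01795 mol.
n(HBr) used = 0.09915 x 0.02301 = 0.002281 mol, which equals the excess n(KOH).
So n(KOH) consumed by the sample = 0.01795 - 0.002281 = 0.01566 mol.
n(C9H8O4) = 0.01566 / 2 = 0.007832 mol.
mass C9H8O4 = 0.007832 x 180.16 = 1.411 g, so %C9H8O4 = 1.411/1.5444 x 100 = 91.4%.

91.4%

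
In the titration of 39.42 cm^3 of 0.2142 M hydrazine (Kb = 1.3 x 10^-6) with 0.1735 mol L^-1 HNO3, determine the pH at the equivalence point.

n(N2H4) = 0.2142 x 0.03942 = 0.008444 mol; V(HNO3) at equivalence = 0.008444/0.1735 = 0.04867 L.
At equivalence the base is fully converted to N2H5+; total volume = 0.08809 L, so [N2H5+] = 0.008444/0.08809 = 0.09586 M.
Ka(N2H5+) = Kw/Kb = 1.0e-14 / 1.3 x 10^-6 = 7.69e-9.
[H^+] = sqrt(Ka x [N2H5+]) = sqrt(7.69e-9 x 0.09586) = 2.72e-5 M.
pH = -log(2.72e-5) = 4.57.

4.57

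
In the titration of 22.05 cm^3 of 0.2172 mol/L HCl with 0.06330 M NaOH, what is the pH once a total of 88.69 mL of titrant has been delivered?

11.87

n(acid) = 0.2172 x 0.02205 = 0.004789 mol; n(NaOH) added = 0.06330 x 0.08869 = 0.005614 mol.
Base is in excess by 0.005614 - 0.004789 = 0.0008248 mol in a total volume of 0.1107 L.
[OH^-] = 0.0008248/0.1107 = 0.007448 M, so pOH = 2.13 and pH = 14.00 - 2.13 = 11.87.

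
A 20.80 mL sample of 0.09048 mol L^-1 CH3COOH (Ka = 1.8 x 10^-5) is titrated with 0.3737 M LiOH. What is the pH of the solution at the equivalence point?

8.80

n(CH3COOH) = 0.09048 x 0.02080 = 0.001882 mol; V(LiOH) at equivalence = 0.001882/0.3737 = 0.005036 L.
At equivalence all the acid is converted to CH3COO-; total volume = 0.02080 + 0.005036 = 0.02584 L, so [CH3COO-] = 0.001882/0.02584 = 0.07284 M.
Kb = Kw/Ka = 1.0e-14 / 1.8 x 10^-5 = 5.56e-10.
[OH^-] = sqrt(Kb x [CH3COO-]) = sqrt(5.56e-10 x 0.07284) = 6.36e-6 M.
pOH = 5.20, so pH = 14.00 - 5.20 = 8.80.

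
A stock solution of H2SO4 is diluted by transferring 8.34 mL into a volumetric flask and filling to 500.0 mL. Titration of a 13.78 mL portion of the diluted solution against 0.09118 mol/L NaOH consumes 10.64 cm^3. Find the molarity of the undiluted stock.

n(NaOH) = 0.09118 x 0.01064 = 0.0009702 mol.
n(H2SO4) in the aliquot = 0.0009702 x 1/2 = 0.0004851 mol.
[diluted H2SO4] = 0.0004851 / 0.01378 = 0.03520 M.
Dilution factor = 500.0/8.340 = 59.95, so [stock] = 0.03520 x 59.95 = 2.11 M.

2.11 M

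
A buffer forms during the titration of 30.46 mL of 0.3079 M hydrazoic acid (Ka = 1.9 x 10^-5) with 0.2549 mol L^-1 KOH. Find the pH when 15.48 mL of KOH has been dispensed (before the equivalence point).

Initial n(HN3) = 0.3079 x 0.03046 = 0.009379 mol.
n(KOH) added = 0.2549 x 0.01548 = 0.003946 mol, converting that many moles of HN3 to N3-.
Remaining n(HN3) = 0.005433 mol; n(N3-) = 0.003946 mol.
By Henderson-Hasselbalch, pH = pKa + log([A^-]/[HA]) = 4.72 + log(0.003946/0.005433) = 4.72 + (-0.14) = 4.58.

4.58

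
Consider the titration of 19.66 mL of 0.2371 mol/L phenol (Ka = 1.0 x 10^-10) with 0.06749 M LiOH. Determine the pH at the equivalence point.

n(C6H5OH) = 0.2371 x 0.01966 = 0.004661 mol; V(LiOH) at equivalence = 0.004661/0.06749 = 0.06907 L.
At equivalence all the acid is converted to C6H5O-; total volume = 0.01966 + 0.06907 = 0.08873 L, so [C6H5O-] = 0.004661/0.08873 = 0.05254 M.
Kb = Kw/Ka = 1.0e-14 / 1.0 x 10^-10 = 0.000100.
[OH^-] = sqrt(Kb x [C6H5O-]) = sqrt(0.000100 x 0.05254) = 0.00229 M.
pOH = 2.64, so pH = 14.00 - 2.64 = 11.36.

11.36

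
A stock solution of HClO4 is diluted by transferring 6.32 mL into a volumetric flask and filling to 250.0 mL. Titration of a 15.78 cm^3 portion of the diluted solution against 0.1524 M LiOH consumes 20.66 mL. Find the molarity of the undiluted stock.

7.89 M

n(LiOH) = 0.1524 x 0.02066 = 0.003149 mol.
n(HClO4) in the aliquot = 0.003149 mol.
[diluted HClO4] = 0.003149 / 0.01578 = 0.1995 M.
Dilution factor = 250.0/6.320 = 39.56, so [stock] = 0.1995 x 39.56 = 7.89 M.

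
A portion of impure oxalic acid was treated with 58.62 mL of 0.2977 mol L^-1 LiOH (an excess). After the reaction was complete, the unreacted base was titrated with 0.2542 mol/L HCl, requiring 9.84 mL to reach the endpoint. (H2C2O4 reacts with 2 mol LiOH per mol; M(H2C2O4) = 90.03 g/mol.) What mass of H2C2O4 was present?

0.673 g

Total n(LiOH) added = 0.2977 x 0.05862 = 0.01745 mol.
n(HCl) used = 0.2542 x 0.009840 = 0.002501 mol, which equals the excess n(LiOH).
So n(LiOH) consumed by the sample = 0.01745 - 0.002501 = 0.01495 mol.
n(H2C2O4) = 0.01495 / 2 = 0.007475 mol.
mass = 0.007475 mol x 90.03 g/mol = 0.673 g.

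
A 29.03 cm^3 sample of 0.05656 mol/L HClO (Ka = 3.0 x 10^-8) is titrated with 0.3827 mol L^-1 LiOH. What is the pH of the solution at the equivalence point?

10.11

n(HClO) = 0.05656 x 0.02903 = 0.001642 mol; V(LiOH) at equivalence = 0.001642/0.3827 = 0.004290 L.
At equivalence all the acid is converted to ClO-; total volume = 0.02903 + 0.004290 = 0.03332 L, so [ClO-] = 0.001642/0.03332 = 0.04928 M.
Kb = Kw/Ka = 1.0e-14 / 3.0 x 10^-8 = 3.33e-7.
[OH^-] = sqrt(Kb x [ClO-]) = sqrt(3.33e-7 x 0.04928) = 0.000128 M.
pOH = 3.89, so pH = 14.00 - 3.89 = 10.11.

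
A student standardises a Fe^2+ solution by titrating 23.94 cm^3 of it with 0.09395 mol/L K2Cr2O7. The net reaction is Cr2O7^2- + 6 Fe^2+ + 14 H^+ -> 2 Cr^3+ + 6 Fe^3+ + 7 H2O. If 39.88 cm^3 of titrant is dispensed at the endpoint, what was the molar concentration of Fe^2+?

0.939 M

n(K2Cr2O7) = 0.09395 x 0.03988 = 0.003747 mol.
From the balanced equation, 1 mol K2Cr2O7 reacts with 6 mol Fe^2+, so n(Fe^2+) = 0.003747 x 6/1 = 0.02248 mol.
[Fe^2+] = 0.02248 / 0.02394 L = 0.939 M.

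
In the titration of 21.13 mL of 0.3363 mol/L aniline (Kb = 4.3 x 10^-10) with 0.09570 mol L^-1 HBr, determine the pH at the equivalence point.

2.88

n(C6H5NH2) = 0.3363 x 0.02113 = 0.007106 mol; V(HBr) at equivalence = 0.007106/0.09570 = 0.07425 L.
At equivalence the base is fully converted to C6H5NH3+; total volume = 0.09538 L, so [C6H5NH3+] = 0.007106/0.09538 = 0.07450 M.
Ka(C6H5NH3+) = Kw/Kb = 1.0e-14 / 4.3 x 10^-10 = 2.33e-5.
[H^+] = sqrt(Ka x [C6H5NH3+]) = sqrt(2.33e-5 x 0.07450) = 0.00132 M.
pH = -log(0.00132) = 2.88.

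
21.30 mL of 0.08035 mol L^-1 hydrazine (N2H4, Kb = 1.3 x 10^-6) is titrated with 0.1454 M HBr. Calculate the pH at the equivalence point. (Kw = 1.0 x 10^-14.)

n(N2H4) = 0.08035 x 0.02130 = 0.001711 mol; V(HBr) at equivalence = 0.001711/0.1454 = 0.01177 L.
At equivalence the base is fully converted to N2H5+; total volume = 0.03307 L, so [N2H5+] = 0.001711/0.03307 = 0.05175 M.
Ka(N2H5+) = Kw/Kb = 1.0e-14 / 1.3 x 10^-6 = 7.69e-9.
[H^+] = sqrt(Ka x [N2H5+]) = sqrt(7.69e-9 x 0.05175) = 2.00e-5 M.
pH = -log(2.00e-5) = 4.70.

4.70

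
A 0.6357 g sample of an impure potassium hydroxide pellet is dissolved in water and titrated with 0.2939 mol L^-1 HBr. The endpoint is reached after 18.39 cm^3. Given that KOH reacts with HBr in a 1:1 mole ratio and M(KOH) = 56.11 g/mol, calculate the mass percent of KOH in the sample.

47.7%

n(HBr) = 0.2939 x 0.01839 = 0.005405 mol.
n(KOH) = 0.005405 / 1 = 0.005405 mol.
mass of KOH = 0.005405 x 56.11 = 0.3033 g.
% purity = 0.3033 / 0.6357 x 100 = 47.7%.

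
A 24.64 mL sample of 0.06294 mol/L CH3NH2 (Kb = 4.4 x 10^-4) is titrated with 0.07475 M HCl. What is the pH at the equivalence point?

6.05

n(CH3NH2) = 0.06294 x 0.02464 = 0.001551 mol; V(HCl) at equivalence = 0.001551/0.07475 = 0.02075 L.
At equivalence the base is fully converted to CH3NH3+; total volume = 0.04539 L, so [CH3NH3+] = 0.001551/0.04539 = 0.03417 M.
Ka(CH3NH3+) = Kw/Kb = 1.0e-14 / 4.4 x 10^-4 = 2.27e-11.
[H^+] = sqrt(Ka x [CH3NH3+]) = sqrt(2.27e-11 x 0.03417) = 8.81e-7 M.
pH = -log(8.81e-7) = 6.05.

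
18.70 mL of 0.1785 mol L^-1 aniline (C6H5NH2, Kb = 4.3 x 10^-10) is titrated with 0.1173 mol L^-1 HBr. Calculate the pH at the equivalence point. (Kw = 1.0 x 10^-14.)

n(C6H5NH2) = 0.1785 x 0.01870 = 0.003338 mol; V(HBr) at equivalence = 0.003338/0.1173 = 0.02846 L.
At equivalence the base is fully converted to C6H5NH3+; total volume = 0.04716 L, so [C6H5NH3+] = 0.003338/0.04716 = 0.07078 M.
Ka(C6H5NH3+) = Kw/Kb = 1.0e-14 / 4.3 x 10^-10 = 2.33e-5.
[H^+] = sqrt(Ka x [C6H5NH3+]) = sqrt(2.33e-5 x 0.07078) = 0.00128 M.
pH = -log(0.00128) = 2.89.

2.89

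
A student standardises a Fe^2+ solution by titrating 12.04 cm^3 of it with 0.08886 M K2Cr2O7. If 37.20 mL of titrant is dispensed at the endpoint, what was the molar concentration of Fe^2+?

n(K2Cr2O7) = 0.08886 x 0.03720 = 0.003306 mol.
From the balanced equation, 1 mol K2Cr2O7 reacts with 6 mol Fe^2+, so n(Fe^2+) = 0.003306 x 6/1 = 0.01983 mol.
[Fe^2+] = 0.01983 / 0.01204 L = 1.65 M.

1.65 M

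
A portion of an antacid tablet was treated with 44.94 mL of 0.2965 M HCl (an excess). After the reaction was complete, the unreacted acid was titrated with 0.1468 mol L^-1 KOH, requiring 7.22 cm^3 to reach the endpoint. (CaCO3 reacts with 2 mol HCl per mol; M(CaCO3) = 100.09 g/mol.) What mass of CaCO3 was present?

0.614 g

Total n(HCl) added = 0.2965 x 0.04494 = 0.01332 mol.
n(KOH) used = 0.1468 x 0.007220 = 0.001060 mol, which equals the excess n(HCl).
So n(HCl) consumed by the sample = 0.01332 - 0.001060 = 0.01226 mol.
n(CaCO3) = 0.01226 / 2 = 0.006132 mol.
mass = 0.006132 mol x 100.09 g/mol = 0.614 g.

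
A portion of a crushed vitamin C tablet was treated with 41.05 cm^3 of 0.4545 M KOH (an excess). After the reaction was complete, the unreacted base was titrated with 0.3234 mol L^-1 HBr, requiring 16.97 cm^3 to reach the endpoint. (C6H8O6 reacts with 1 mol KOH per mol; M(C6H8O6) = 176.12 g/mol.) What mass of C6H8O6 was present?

Total n(KOH) added = 0.4545 x 0.04105 = 0.01866 mol.
n(HBr) used = 0.3234 x 0.01697 = 0.005488 mol, which equals the excess n(KOH).
So n(KOH) consumed by the sample = 0.01866 - 0.005488 = 0.01317 mol.
n(C6H8O6) = 0.01317 / 1 = 0.01317 mol.
mass = 0.01317 mol x 176.12 g/mol = 2.32 g.

2.32 g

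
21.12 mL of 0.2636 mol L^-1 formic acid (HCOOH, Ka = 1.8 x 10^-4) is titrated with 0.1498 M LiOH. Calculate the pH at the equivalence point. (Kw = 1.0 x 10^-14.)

n(HCOOH) = 0.2636 x 0.02112 = 0.005567 mol; V(LiOH) at equivalence = 0.005567/0.1498 = 0.03716 L.
At equivalence all the acid is converted to HCOO-; total volume = 0.02112 + 0.03716 = 0.05828 L, so [HCOO-] = 0.005567/0.05828 = 0.09552 M.
Kb = Kw/Ka = 1.0e-14 / 1.8 x 10^-4 = 5.56e-11.
[OH^-] = sqrt(Kb x [HCOO-]) = sqrt(5.56e-11 x 0.09552) = 2.30e-6 M.
pOH = 5.64, so pH = 14.00 - 5.64 = 8.36.

8.36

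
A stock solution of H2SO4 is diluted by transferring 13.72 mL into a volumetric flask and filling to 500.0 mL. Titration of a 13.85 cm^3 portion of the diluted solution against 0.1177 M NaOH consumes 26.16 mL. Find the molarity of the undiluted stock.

4.05 M

n(NaOH) = 0.1177 x 0.02616 = 0.003079 mol.
n(H2SO4) in the aliquot = 0.003079 x 1/2 = 0.001540 mol.
[diluted H2SO4] = 0.001540 / 0.01385 = 0.1112 M.
Dilution factor = 500.0/13.72 = 36.44, so [stock] = 0.1112 x 36.44 = 4.05 M.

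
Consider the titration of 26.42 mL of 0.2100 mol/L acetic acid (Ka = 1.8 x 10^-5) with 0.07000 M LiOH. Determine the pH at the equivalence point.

n(CH3COOH) = 0.2100 x 0.02642 = 0.005548 mol; V(LiOH) at equivalence = 0.005548/0.07000 = 0.07926 L.
At equivalence all the acid is converted to CH3COO-; total volume = 0.02642 + 0.07926 = 0.1057 L, so [CH3COO-] = 0.005548/0.1057 = 0.05250 M.
Kb = Kw/Ka = 1.0e-14 / 1.8 x 10^-5 = 5.56e-10.
[OH^-] = sqrt(Kb x [CH3COO-]) = sqrt(5.56e-10 x 0.05250) = 5.40e-6 M.
pOH = 5.27, so pH = 14.00 - 5.27 = 8.73.

8.73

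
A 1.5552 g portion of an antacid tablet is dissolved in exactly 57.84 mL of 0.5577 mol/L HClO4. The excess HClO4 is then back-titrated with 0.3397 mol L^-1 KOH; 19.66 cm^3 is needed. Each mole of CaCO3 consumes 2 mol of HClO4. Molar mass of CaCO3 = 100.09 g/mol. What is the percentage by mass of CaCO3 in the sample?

82.3%

Total n(HClO4) added = 0.5577 x 0.05784 = 0.03226 mol.
n(KOH) used = 0.3397 x 0.01966 = 0.006679 mol, which equals the excess n(HClO4).
So n(HClO4) consumed by the sample = 0.03226 - 0.006679 = 0.02558 mol.
n(CaCO3) = 0.02558 / 2 = 0.01279 mol.
mass CaCO3 = 0.01279 x 100.09 = 1.280 g, so %CaCO3 = 1.280/1.5552 x 100 = 82.3%.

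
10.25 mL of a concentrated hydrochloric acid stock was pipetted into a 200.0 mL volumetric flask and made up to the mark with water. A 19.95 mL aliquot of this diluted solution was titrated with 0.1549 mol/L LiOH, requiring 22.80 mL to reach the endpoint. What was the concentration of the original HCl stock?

3.45 M

n(LiOH) = 0.1549 x 0.02280 = 0.003532 mol.
n(HCl) in the aliquot = 0.003532 mol.
[diluted HCl] = 0.003532 / 0.01995 = 0.1770 M.
Dilution factor = 200.0/10.25 = 19.51, so [stock] = 0.1770 x 19.51 = 3.45 M.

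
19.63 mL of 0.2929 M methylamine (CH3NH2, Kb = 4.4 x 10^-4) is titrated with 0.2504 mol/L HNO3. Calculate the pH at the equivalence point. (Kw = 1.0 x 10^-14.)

5.76

n(CH3NH2) = 0.2929 x 0.01963 = 0.005750 mol; V(HNO3) at equivalence = 0.005750/0.2504 = 0.02296 L.
At equivalence the base is fully converted to CH3NH3+; total volume = 0.04259 L, so [CH3NH3+] = 0.005750/0.04259 = 0.1350 M.
Ka(CH3NH3+) = Kw/Kb = 1.0e-14 / 4.4 x 10^-4 = 2.27e-11.
[H^+] = sqrt(Ka x [CH3NH3+]) = sqrt(2.27e-11 x 0.1350) = 1.75e-6 M.
pH = -log(1.75e-6) = 5.76.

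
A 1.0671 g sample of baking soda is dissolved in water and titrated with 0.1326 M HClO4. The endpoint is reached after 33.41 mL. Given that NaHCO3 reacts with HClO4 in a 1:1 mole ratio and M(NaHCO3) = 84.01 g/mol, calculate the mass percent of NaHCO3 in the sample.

n(HClO4) = 0.1326 x 0.03341 = 0.004430 mol.
n(NaHCO3) = 0.004430 / 1 = 0.004430 mol.
mass of NaHCO3 = 0.004430 x 84.01 = 0.3722 g.
% purity = 0.3722 / 1.0671 x 100 = 34.9%.

34.9%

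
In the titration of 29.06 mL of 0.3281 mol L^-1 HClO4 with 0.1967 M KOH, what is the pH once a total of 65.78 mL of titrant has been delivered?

n(acid) = 0.3281 x 0.02906 = 0.009535 mol; n(KOH) added = 0.1967 x 0.06578 = 0.01294 mol.
Base is in excess by 0.01294 - 0.009535 = 0.003404 mol in a total volume of 0.09484 L.
[OH^-] = 0.003404/0.09484 = 0.03590 M, so pOH = 1.44 and pH = 14.00 - 1.44 = 12.56.

12.56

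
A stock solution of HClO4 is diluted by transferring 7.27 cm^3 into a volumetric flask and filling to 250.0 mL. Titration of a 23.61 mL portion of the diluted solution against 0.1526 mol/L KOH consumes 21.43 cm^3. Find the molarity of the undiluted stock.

4.76 M

n(KOH) = 0.1526 x 0.02143 = 0.003270 mol.
n(HClO4) in the aliquot = 0.003270 mol.
[diluted HClO4] = 0.003270 / 0.02361 = 0.1385 M.
Dilution factor = 250.0/7.270 = 34.39, so [stock] = 0.1385 x 34.39 = 4.76 M.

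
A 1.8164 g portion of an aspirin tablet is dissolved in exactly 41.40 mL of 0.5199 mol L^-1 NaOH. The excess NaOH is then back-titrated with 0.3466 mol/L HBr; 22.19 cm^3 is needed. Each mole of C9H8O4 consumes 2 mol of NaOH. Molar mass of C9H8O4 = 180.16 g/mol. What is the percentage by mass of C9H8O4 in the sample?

68.6%

Total n(NaOH) added = 0.5199 x 0.04140 = 0.02152 mol.
n(HBr) used = 0.3466 x 0.02219 = 0.007691 mol, which equals the excess n(NaOH).
So n(NaOH) consumed by the sample = 0.02152 - 0.007691 = 0.01383 mol.
n(C9H8O4) = 0.01383 / 2 = 0.006916 mol.
mass C9H8O4 = 0.006916 x 180.16 = 1.246 g, so %C9H8O4 = 1.246/1.8164 x 100 = 68.6%.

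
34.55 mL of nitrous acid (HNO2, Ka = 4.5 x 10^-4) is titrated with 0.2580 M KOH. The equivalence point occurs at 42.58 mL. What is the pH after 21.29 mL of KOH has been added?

21.29 mL is exactly half the equivalence volume (42.58/2), i.e. the half-equivalence point.
There, n(HA) = n(A^-), so pH = pKa = -log(4.5 x 10^-4) = 3.35.

3.35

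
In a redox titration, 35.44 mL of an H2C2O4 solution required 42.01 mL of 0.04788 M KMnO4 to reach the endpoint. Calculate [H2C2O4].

n(KMnO4) = 0.04788 x 0.04201 = 0.002011 mol.
From the balanced equation, 2 mol KMnO4 reacts with 5 mol H2C2O4, so n(H2C2O4) = 0.002011 x 5/2 = 0.005029 mol.
[H2C2O4] = 0.005029 / 0.03544 L = 0.142 M.

0.142 M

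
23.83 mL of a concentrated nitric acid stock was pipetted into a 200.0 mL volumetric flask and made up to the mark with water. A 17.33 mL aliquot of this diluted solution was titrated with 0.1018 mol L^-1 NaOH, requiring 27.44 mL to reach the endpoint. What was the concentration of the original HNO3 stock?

1.35 M

n(NaOH) = 0.1018 x 0.02744 = 0.002793 mol.
n(HNO3) in the aliquot = 0.002793 mol.
[diluted HNO3] = 0.002793 / 0.01733 = 0.1612 M.
Dilution factor = 200.0/23.83 = 8.393, so [stock] = 0.1612 x 8.393 = 1.35 M.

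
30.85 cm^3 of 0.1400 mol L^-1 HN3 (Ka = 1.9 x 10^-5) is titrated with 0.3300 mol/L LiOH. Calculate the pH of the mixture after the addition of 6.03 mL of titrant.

4.65

Initial n(HN3) = 0.1400 x 0.03085 = 0.004319 mol.
n(LiOH) added = 0.3300 x 0.006030 = 0.001990 mol, converting that many moles of HN3 to N3-.
Remaining n(HN3) = 0.002329 mol; n(N3-) = 0.001990 mol.
By Henderson-Hasselbalch, pH = pKa + log([A^-]/[HA]) = 4.72 + log(0.001990/0.002329) = 4.72 + (-0.07) = 4.65.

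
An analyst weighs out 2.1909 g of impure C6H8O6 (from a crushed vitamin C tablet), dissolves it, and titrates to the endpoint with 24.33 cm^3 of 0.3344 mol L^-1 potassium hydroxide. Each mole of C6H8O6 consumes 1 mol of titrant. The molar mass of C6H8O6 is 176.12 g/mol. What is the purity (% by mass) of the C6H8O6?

65.4%

n(KOH) = 0.3344 x 0.02433 = 0.008136 mol.
n(C6H8O6) = 0.008136 / 1 = 0.008136 mol.
mass of C6H8O6 = 0.008136 x 176.12 = 1.433 g.
% purity = 1.433 / 2.1909 x 100 = 65.4%.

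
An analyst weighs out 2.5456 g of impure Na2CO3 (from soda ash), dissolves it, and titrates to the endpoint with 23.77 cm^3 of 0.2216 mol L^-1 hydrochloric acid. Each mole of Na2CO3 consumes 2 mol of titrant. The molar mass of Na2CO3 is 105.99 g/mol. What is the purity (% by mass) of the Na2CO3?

11.0%

n(HCl) = 0.2216 x 0.02377 = 0.005267 mol.
n(Na2CO3) = 0.005267 / 2 = 0.002634 mol.
mass of Na2CO3 = 0.002634 x 105.99 = 0.2791 g.
% purity = 0.2791 / 2.5456 x 100 = 11.0%.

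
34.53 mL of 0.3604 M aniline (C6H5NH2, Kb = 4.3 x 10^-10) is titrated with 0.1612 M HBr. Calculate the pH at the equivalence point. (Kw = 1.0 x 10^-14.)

2.79

n(C6H5NH2) = 0.3604 x 0.03453 = 0.01244 mol; V(HBr) at equivalence = 0.01244/0.1612 = 0.07720 L.
At equivalence the base is fully converted to C6H5NH3+; total volume = 0.1117 L, so [C6H5NH3+] = 0.01244/0.1117 = 0.1114 M.
Ka(C6H5NH3+) = Kw/Kb = 1.0e-14 / 4.3 x 10^-10 = 2.33e-5.
[H^+] = sqrt(Ka x [C6H5NH3+]) = sqrt(2.33e-5 x 0.1114) = 0.00161 M.
pH = -log(0.00161) = 2.79.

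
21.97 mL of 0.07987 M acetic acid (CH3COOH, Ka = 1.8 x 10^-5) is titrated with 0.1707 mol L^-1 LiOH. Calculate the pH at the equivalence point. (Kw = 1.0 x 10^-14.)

8.74

n(CH3COOH) = 0.07987 x 0.02197 = 0.001755 mol; V(LiOH) at equivalence = 0.001755/0.1707 = 0.01028 L.
At equivalence all the acid is converted to CH3COO-; total volume = 0.02197 + 0.01028 = 0.03225 L, so [CH3COO-] = 0.001755/0.03225 = 0.05441 M.
Kb = Kw/Ka = 1.0e-14 / 1.8 x 10^-5 = 5.56e-10.
[OH^-] = sqrt(Kb x [CH3COO-]) = sqrt(5.56e-10 x 0.05441) = 5.50e-6 M.
pOH = 5.26, so pH = 14.00 - 5.26 = 8.74.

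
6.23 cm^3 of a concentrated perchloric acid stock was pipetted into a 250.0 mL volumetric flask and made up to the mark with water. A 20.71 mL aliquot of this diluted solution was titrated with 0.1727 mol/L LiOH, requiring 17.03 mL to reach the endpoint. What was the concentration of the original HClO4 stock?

n(LiOH) = 0.1727 x 0.01703 = 0.002941 mol.
n(HClO4) in the aliquot = 0.002941 mol.
[diluted HClO4] = 0.002941 / 0.02071 = 0.1420 M.
Dilution factor = 250.0/6.230 = 40.13, so [stock] = 0.1420 x 40.13 = 5.70 M.

5.70 M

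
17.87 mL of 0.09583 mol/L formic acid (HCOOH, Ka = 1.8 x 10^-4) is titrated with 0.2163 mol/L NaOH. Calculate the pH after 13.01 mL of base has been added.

12.55

n(acid) = 0.09583 x 0.01787 = 0.001712 mol; n(NaOH) added = 0.2163 x 0.01301 = 0.002814 mol.
Base is in excess by 0.002814 - 0.001712 = 0.001102 mol in a total volume of 0.03088 L.
[OH^-] = 0.001102/0.03088 = 0.03567 M, so pOH = 1.45 and pH = 14.00 - 1.45 = 12.55.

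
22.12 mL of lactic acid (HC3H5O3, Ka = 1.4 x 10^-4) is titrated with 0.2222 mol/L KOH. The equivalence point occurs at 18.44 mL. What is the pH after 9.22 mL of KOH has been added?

9.22 mL is exactly half the equivalence volume (18.44/2), i.e. the half-equivalence point.
There, n(HA) = n(A^-), so pH = pKa = -log(1.4 x 10^-4) = 3.85.

3.85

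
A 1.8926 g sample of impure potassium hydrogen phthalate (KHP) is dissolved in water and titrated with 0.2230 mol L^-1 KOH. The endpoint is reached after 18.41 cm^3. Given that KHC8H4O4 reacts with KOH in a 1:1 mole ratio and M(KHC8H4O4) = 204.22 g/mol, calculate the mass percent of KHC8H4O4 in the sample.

44.3%

n(KOH) = 0.2230 x 0.01841 = 0.004105 mol.
n(KHC8H4O4) = 0.004105 / 1 = 0.004105 mol.
mass of KHC8H4O4 = 0.004105 x 204.22 = 0.8384 g.
% purity = 0.8384 / 1.8926 x 100 = 44.3%.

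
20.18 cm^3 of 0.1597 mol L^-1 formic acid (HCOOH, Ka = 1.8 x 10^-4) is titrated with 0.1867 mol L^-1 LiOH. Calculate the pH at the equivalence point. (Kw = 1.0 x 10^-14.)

n(HCOOH) = 0.1597 x 0.02018 = 0.003223 mol; V(LiOH) at equivalence = 0.003223/0.1867 = 0.01726 L.
At equivalence all the acid is converted to HCOO-; total volume = 0.02018 + 0.01726 = 0.03744 L, so [HCOO-] = 0.003223/0.03744 = 0.08607 M.
Kb = Kw/Ka = 1.0e-14 / 1.8 x 10^-4 = 5.56e-11.
[OH^-] = sqrt(Kb x [HCOO-]) = sqrt(5.56e-11 x 0.08607) = 2.19e-6 M.
pOH = 5.66, so pH = 14.00 - 5.66 = 8.34.

8.34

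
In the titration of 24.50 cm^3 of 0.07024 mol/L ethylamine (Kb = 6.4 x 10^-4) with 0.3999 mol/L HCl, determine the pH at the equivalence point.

6.01

n(C2H5NH2) = 0.07024 x 0.02450 = 0.001721 mol; V(HCl) at equivalence = 0.001721/0.3999 = 0.004303 L.
At equivalence the base is fully converted to C2H5NH3+; total volume = 0.02880 L, so [C2H5NH3+] = 0.001721/0.02880 = 0.05975 M.
Ka(C2H5NH3+) = Kw/Kb = 1.0e-14 / 6.4 x 10^-4 = 1.56e-11.
[H^+] = sqrt(Ka x [C2H5NH3+]) = sqrt(1.56e-11 x 0.05975) = 9.66e-7 M.
pH = -log(9.66e-7) = 6.01.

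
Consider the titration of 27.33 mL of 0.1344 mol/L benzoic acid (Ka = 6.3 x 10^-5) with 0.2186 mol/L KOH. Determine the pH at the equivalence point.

8.56

n(C6H5COOH) = 0.1344 x 0.02733 = 0.003673 mol; V(KOH) at equivalence = 0.003673/0.2186 = 0.01680 L.
At equivalence all the acid is converted to C6H5COO-; total volume = 0.02733 + 0.01680 = 0.04413 L, so [C6H5COO-] = 0.003673/0.04413 = 0.08323 M.
Kb = Kw/Ka = 1.0e-14 / 6.3 x 10^-5 = 1.59e-10.
[OH^-] = sqrt(Kb x [C6H5COO-]) = sqrt(1.59e-10 x 0.08323) = 3.63e-6 M.
pOH = 5.44, so pH = 14.00 - 5.44 = 8.56.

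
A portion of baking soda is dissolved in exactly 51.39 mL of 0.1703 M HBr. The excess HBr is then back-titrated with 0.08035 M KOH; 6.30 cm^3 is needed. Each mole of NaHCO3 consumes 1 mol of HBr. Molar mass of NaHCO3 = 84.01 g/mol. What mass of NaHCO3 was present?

Total n(HBr) added = 0.1703 x 0.05139 = 0.008752 mol.
n(KOH) used = 0.08035 x 0.006300 = 0.0005062 mol, which equals the excess n(HBr).
So n(HBr) consumed by the sample = 0.008752 - 0.0005062 = 0.008246 mol.
n(NaHCO3) = 0.008246 / 1 = 0.008246 mol.
mass = 0.008246 mol x 84.01 g/mol = 0.693 g.

0.693 g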